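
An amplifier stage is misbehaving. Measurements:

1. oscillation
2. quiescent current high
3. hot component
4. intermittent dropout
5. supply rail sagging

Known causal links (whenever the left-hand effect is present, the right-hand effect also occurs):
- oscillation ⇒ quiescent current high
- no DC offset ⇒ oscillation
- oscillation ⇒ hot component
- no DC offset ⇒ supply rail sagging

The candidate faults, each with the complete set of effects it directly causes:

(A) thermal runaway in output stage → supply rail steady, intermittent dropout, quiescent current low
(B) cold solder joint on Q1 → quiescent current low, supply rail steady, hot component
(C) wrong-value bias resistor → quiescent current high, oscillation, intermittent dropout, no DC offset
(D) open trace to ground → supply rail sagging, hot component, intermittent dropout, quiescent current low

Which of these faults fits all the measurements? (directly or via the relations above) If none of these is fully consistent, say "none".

C

Checking each candidate against the observations:
(A) thermal runaway in output stage — fails on oscillation, quiescent current high, hot component, supply rail sagging (predicts quiescent current low, not quiescent current high; predicts supply rail steady, not supply rail sagging)
(B) cold solder joint on Q1 — fails on oscillation, quiescent current high, intermittent dropout, supply rail sagging (predicts quiescent current low, not quiescent current high; predicts supply rail steady, not supply rail sagging)
(C) wrong-value bias resistor — oscillation yes; quiescent current high yes; hot component yes (by oscillation → hot component); intermittent dropout yes; supply rail sagging yes (by no DC offset → supply rail sagging)
(D) open trace to ground — fails on oscillation, quiescent current high (predicts quiescent current low, not quiescent current high)
(C) is the only candidate with no mismatches.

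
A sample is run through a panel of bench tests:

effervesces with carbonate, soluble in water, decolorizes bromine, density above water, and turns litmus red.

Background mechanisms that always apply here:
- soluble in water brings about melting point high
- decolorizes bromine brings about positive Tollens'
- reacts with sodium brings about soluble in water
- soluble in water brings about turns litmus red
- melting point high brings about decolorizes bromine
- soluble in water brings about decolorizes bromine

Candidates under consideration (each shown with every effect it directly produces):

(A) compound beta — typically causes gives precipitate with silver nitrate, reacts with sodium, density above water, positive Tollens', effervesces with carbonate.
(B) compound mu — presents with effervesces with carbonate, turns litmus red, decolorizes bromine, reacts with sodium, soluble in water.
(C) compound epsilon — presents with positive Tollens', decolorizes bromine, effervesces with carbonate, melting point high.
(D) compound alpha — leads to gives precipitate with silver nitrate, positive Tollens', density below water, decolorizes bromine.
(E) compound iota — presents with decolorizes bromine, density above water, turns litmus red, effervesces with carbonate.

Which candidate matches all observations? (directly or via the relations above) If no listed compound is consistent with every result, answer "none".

A

For each candidate, compare predicted effects to what was observed:
(A) compound beta — effervesces with carbonate ✓; soluble in water ✓ (by reacts with sodium → soluble in water); decolorizes bromine ✓ (by reacts with sodium → soluble in water → decolorizes bromine); density above water ✓; turns litmus red ✓ (by reacts with sodium → soluble in water → turns litmus red)
(B) compound mu — does not account for density above water
(C) compound epsilon — does not account for soluble in water, density above water, turns litmus red
(D) compound alpha — effervesces with carbonate ✗; soluble in water ✗; decolorizes bromine ✓; density above water ✗; turns litmus red ✗
(E) compound iota — does not account for soluble in water
(A) alone accounts for all the evidence.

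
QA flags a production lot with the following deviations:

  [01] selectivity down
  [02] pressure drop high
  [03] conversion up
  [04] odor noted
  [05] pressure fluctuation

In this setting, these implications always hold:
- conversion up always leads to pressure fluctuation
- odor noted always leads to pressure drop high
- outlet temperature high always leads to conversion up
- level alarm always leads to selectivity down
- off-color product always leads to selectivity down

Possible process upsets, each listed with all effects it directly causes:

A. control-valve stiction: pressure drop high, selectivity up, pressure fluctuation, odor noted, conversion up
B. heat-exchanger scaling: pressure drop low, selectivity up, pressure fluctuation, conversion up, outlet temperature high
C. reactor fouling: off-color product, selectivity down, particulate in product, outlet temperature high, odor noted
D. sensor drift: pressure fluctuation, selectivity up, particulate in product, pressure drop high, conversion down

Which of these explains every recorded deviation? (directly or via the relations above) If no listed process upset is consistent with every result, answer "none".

C

For each candidate, compare predicted effects to what was observed:
(A) control-valve stiction — selectivity down NO; pressure drop high yes; conversion up yes; odor noted yes; pressure fluctuation yes
(B) heat-exchanger scaling — selectivity down NO; pressure drop high NO; conversion up yes; odor noted NO; pressure fluctuation yes
(C) reactor fouling — selectivity down yes; pressure drop high yes (via odor noted → pressure drop high); conversion up yes (via outlet temperature high → conversion up); odor noted yes; pressure fluctuation yes (via outlet temperature high → conversion up → pressure fluctuation)
(D) sensor drift — fails on selectivity down, conversion up, odor noted (predicts selectivity up, not selectivity down; predicts conversion down, not conversion up)
(C) alone accounts for all the evidence.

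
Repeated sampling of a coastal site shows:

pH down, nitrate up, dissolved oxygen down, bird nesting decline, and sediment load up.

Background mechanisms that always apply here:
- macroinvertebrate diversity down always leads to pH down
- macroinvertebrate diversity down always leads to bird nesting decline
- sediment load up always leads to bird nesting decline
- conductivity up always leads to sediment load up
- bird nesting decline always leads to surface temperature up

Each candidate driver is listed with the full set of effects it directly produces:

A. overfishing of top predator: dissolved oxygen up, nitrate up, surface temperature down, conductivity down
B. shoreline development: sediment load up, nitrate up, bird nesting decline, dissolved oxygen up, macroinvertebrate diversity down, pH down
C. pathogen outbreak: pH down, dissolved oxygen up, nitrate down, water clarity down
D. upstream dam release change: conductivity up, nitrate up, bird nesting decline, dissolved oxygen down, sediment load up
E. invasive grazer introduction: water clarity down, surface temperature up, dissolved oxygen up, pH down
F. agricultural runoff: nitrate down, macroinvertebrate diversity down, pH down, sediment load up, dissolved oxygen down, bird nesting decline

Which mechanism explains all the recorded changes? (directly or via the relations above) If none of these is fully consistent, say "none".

Testing each hypothesis:
(A) overfishing of top predator — pH down -; nitrate up +; dissolved oxygen down -; bird nesting decline -; sediment load up -
(B) shoreline development — fails on dissolved oxygen down (predicts dissolved oxygen up, not dissolved oxygen down)
(C) pathogen outbreak — fails on nitrate up, dissolved oxygen down, bird nesting decline, sediment load up (predicts nitrate down, not nitrate up; predicts dissolved oxygen up, not dissolved oxygen down)
(D) upstream dam release change — does not account for pH down
(E) invasive grazer introduction — fails on nitrate up, dissolved oxygen down, bird nesting decline, sediment load up (predicts dissolved oxygen up, not dissolved oxygen down)
(F) agricultural runoff — pH down +; nitrate up -; dissolved oxygen down +; bird nesting decline +; sediment load up +
No candidate is consistent with all observations.

none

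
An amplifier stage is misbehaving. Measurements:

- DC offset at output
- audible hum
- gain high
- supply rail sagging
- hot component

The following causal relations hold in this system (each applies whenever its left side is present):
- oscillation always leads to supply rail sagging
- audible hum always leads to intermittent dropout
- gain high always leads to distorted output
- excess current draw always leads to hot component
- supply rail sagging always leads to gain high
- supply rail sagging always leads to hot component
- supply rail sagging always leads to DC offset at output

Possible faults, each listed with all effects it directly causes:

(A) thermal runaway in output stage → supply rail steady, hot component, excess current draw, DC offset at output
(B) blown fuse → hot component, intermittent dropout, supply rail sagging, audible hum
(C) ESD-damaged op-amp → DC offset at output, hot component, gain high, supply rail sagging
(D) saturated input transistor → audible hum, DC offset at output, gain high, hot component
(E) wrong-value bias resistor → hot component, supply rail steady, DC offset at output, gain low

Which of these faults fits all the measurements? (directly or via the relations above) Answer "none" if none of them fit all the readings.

For each candidate, compare predicted effects to what was observed:
(A) thermal runaway in output stage — DC offset at output match; audible hum miss; gain high miss; supply rail sagging miss; hot component match
(B) blown fuse — DC offset at output match (via supply rail sagging → DC offset at output); audible hum match; gain high match (via supply rail sagging → gain high); supply rail sagging match; hot component match
(C) ESD-damaged op-amp — DC offset at output match; audible hum miss; gain high match; supply rail sagging match; hot component match
(D) saturated input transistor — does not account for supply rail sagging
(E) wrong-value bias resistor — DC offset at output match; audible hum miss; gain high miss; supply rail sagging miss; hot component match
(B) alone accounts for all the evidence.

B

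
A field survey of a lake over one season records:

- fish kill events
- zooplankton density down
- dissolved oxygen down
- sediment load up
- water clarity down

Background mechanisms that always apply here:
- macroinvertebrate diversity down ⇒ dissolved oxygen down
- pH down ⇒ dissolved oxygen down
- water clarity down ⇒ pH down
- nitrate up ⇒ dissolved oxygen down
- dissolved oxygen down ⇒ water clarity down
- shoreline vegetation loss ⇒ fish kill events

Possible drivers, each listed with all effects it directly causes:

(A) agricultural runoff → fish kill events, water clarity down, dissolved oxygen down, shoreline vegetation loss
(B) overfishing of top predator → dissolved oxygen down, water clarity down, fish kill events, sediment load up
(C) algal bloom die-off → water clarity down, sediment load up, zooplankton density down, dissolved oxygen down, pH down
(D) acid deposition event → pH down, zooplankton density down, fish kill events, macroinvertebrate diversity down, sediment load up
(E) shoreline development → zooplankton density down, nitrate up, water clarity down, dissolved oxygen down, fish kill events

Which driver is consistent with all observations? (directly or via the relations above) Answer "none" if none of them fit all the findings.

For each candidate, compare predicted effects to what was observed:
(A) agricultural runoff — fish kill events ✓; zooplankton density down ✗; dissolved oxygen down ✓; sediment load up ✗; water clarity down ✓
(B) overfishing of top predator — fish kill events ✓; zooplankton density down ✗; dissolved oxygen down ✓; sediment load up ✓; water clarity down ✓
(C) algal bloom die-off — fish kill events ✗; zooplankton density down ✓; dissolved oxygen down ✓; sediment load up ✓; water clarity down ✓
(D) acid deposition event — accounts for every observation (dissolved oxygen down by macroinvertebrate diversity down → dissolved oxygen down)
(E) shoreline development — fish kill events ✓; zooplankton density down ✓; dissolved oxygen down ✓; sediment load up ✗; water clarity down ✓
Only (D) is consistent with every observation.

D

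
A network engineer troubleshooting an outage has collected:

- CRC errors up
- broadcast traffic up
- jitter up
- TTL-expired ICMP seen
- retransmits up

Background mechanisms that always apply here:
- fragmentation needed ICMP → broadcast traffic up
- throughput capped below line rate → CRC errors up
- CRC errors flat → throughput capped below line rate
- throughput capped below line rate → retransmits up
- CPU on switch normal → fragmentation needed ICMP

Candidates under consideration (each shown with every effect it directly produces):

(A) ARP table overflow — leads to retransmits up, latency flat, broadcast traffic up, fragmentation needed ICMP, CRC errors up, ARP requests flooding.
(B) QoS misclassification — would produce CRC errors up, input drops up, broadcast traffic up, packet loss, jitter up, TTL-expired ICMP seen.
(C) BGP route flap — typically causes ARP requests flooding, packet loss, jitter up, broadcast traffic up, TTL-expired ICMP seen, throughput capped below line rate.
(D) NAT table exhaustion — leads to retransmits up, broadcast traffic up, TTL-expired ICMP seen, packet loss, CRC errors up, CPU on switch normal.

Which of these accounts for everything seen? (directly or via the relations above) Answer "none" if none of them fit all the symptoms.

C

For each candidate, compare predicted effects to what was observed:
(A) ARP table overflow — CRC errors up ✓; broadcast traffic up ✓; jitter up ✗; TTL-expired ICMP seen ✗; retransmits up ✓
(B) QoS misclassification — does not account for retransmits up
(C) BGP route flap — CRC errors up ✓ (through throughput capped below line rate → CRC errors up); broadcast traffic up ✓; jitter up ✓; TTL-expired ICMP seen ✓; retransmits up ✓ (through throughput capped below line rate → retransmits up)
(D) NAT table exhaustion — CRC errors up ✓; broadcast traffic up ✓; jitter up ✗; TTL-expired ICMP seen ✓; retransmits up ✓
(C) alone accounts for all the evidence.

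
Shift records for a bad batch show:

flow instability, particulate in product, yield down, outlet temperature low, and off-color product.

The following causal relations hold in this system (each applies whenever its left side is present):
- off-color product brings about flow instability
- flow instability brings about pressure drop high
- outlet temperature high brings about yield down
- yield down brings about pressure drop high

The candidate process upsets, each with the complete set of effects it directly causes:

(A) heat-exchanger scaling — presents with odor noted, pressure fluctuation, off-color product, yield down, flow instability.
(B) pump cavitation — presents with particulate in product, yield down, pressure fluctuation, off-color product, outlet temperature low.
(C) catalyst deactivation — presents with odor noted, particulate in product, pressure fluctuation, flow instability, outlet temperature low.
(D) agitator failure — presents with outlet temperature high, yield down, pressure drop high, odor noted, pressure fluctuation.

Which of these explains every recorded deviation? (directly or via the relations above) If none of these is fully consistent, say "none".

Checking each candidate against the observations:
(A) heat-exchanger scaling — does not account for particulate in product, outlet temperature low
(B) pump cavitation — accounts for every observation (flow instability through off-color product → flow instability)
(C) catalyst deactivation — flow instability +; particulate in product +; yield down -; outlet temperature low +; off-color product -
(D) agitator failure — fails on flow instability, particulate in product, outlet temperature low, off-color product (predicts outlet temperature high, not outlet temperature low)
Only (B) is consistent with every observation.

B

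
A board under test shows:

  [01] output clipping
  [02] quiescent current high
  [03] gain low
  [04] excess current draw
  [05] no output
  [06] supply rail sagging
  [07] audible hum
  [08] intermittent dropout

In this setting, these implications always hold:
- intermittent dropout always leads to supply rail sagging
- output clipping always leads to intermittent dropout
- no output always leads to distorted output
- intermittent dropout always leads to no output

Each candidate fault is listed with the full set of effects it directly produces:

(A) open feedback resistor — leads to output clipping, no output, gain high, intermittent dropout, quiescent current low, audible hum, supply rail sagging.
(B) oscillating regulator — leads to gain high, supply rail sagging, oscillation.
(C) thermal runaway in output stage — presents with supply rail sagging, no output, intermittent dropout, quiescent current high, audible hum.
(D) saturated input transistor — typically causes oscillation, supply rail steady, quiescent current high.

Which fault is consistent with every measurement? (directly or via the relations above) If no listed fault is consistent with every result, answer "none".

none

For each candidate, compare predicted effects to what was observed:
(A) open feedback resistor — output clipping match; quiescent current high miss; gain low miss; excess current draw miss; no output match; supply rail sagging match; audible hum match; intermittent dropout match
(B) oscillating regulator — output clipping miss; quiescent current high miss; gain low miss; excess current draw miss; no output miss; supply rail sagging match; audible hum miss; intermittent dropout miss
(C) thermal runaway in output stage — output clipping miss; quiescent current high match; gain low miss; excess current draw miss; no output match; supply rail sagging match; audible hum match; intermittent dropout match
(D) saturated input transistor — output clipping miss; quiescent current high match; gain low miss; excess current draw miss; no output miss; supply rail sagging miss; audible hum miss; intermittent dropout miss
No candidate is consistent with all observations.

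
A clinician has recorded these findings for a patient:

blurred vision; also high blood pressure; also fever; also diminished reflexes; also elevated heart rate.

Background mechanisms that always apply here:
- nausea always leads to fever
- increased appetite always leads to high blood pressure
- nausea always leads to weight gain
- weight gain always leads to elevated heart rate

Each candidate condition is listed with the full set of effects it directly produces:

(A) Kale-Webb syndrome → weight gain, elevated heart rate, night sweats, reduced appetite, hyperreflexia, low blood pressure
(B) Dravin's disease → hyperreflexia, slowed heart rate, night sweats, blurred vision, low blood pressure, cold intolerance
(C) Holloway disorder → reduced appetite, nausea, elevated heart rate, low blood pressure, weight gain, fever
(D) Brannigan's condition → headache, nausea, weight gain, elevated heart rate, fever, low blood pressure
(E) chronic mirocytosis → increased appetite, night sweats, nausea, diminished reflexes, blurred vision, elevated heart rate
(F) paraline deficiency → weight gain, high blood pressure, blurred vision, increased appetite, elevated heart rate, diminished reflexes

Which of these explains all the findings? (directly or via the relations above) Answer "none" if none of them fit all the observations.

E

For each candidate, compare predicted effects to what was observed:
(A) Kale-Webb syndrome — blurred vision miss; high blood pressure miss; fever miss; diminished reflexes miss; elevated heart rate match
(B) Dravin's disease — blurred vision match; high blood pressure miss; fever miss; diminished reflexes miss; elevated heart rate miss
(C) Holloway disorder — blurred vision miss; high blood pressure miss; fever match; diminished reflexes miss; elevated heart rate match
(D) Brannigan's condition — fails on blurred vision, high blood pressure, diminished reflexes (predicts low blood pressure, not high blood pressure)
(E) chronic mirocytosis — blurred vision match; high blood pressure match (through increased appetite → high blood pressure); fever match (through nausea → fever); diminished reflexes match; elevated heart rate match
(F) paraline deficiency — does not account for fever
(E) is the only candidate with no mismatches.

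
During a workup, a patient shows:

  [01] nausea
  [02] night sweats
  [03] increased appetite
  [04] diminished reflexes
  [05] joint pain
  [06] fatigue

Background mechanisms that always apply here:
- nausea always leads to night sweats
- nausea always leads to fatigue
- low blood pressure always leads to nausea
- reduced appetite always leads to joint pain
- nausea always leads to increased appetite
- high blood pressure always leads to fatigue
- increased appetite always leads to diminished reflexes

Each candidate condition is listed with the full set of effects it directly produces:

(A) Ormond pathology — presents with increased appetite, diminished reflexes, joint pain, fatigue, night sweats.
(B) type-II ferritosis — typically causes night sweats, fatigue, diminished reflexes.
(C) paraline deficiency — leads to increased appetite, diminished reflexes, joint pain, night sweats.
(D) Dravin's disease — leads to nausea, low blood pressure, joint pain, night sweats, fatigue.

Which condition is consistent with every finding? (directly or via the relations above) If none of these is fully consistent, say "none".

For each candidate, compare predicted effects to what was observed:
(A) Ormond pathology — does not account for nausea
(B) type-II ferritosis — nausea -; night sweats +; increased appetite -; diminished reflexes +; joint pain -; fatigue +
(C) paraline deficiency — nausea -; night sweats +; increased appetite +; diminished reflexes +; joint pain +; fatigue -
(D) Dravin's disease — accounts for every observation (increased appetite via nausea → increased appetite)
(D) is the only candidate with no mismatches.

D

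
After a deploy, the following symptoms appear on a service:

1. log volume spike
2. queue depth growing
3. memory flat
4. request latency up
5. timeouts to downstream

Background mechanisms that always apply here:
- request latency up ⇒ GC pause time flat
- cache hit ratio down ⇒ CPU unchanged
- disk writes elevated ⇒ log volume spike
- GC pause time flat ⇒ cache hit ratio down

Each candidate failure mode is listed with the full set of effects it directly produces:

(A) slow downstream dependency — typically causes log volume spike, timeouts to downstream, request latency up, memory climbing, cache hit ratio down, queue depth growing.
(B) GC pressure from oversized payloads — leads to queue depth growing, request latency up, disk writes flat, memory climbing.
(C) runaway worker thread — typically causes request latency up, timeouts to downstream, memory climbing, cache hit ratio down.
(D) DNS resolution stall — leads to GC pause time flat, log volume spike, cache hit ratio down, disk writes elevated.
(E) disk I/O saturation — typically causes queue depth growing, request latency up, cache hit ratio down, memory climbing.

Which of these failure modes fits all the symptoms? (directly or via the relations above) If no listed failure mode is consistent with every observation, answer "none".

Testing each hypothesis:
(A) slow downstream dependency — fails on memory flat (predicts memory climbing, not memory flat)
(B) GC pressure from oversized payloads — log volume spike ✗; queue depth growing ✓; memory flat ✗; request latency up ✓; timeouts to downstream ✗
(C) runaway worker thread — fails on log volume spike, queue depth growing, memory flat (predicts memory climbing, not memory flat)
(D) DNS resolution stall — log volume spike ✓; queue depth growing ✗; memory flat ✗; request latency up ✗; timeouts to downstream ✗
(E) disk I/O saturation — log volume spike ✗; queue depth growing ✓; memory flat ✗; request latency up ✓; timeouts to downstream ✗
None of the listed candidates fits everything.

none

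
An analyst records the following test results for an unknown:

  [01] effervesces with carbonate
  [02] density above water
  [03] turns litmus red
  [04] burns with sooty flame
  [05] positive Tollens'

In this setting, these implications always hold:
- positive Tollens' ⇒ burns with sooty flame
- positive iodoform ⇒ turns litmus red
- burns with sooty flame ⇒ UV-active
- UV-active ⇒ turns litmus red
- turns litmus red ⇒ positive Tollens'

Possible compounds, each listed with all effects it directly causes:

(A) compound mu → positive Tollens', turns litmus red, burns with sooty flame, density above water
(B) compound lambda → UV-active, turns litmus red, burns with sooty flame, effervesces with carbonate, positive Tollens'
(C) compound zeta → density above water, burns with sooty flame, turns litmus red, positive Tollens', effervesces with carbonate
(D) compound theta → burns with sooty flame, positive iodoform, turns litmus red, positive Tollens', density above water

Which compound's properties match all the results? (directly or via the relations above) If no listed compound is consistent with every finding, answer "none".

Per-candidate check:
(A) compound mu — does not account for effervesces with carbonate
(B) compound lambda — effervesces with carbonate match; density above water miss; turns litmus red match; burns with sooty flame match; positive Tollens' match
(C) compound zeta — effervesces with carbonate match; density above water match; turns litmus red match; burns with sooty flame match; positive Tollens' match
(D) compound theta — does not account for effervesces with carbonate
Only (C) is consistent with every observation.

C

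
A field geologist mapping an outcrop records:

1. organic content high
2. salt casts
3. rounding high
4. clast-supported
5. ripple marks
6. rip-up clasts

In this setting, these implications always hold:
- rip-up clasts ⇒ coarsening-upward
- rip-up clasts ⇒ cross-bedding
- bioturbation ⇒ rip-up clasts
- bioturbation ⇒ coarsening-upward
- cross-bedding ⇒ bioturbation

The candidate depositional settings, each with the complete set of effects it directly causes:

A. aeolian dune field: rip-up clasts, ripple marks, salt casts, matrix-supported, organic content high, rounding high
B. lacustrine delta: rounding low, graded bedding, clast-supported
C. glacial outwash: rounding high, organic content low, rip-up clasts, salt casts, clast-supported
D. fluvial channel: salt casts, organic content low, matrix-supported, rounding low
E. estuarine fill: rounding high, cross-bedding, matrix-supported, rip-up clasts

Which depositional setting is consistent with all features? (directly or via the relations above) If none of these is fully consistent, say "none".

Testing each hypothesis:
(A) aeolian dune field — organic content high ✓; salt casts ✓; rounding high ✓; clast-supported ✗; ripple marks ✓; rip-up clasts ✓
(B) lacustrine delta — organic content high ✗; salt casts ✗; rounding high ✗; clast-supported ✓; ripple marks ✗; rip-up clasts ✗
(C) glacial outwash — organic content high ✗; salt casts ✓; rounding high ✓; clast-supported ✓; ripple marks ✗; rip-up clasts ✓
(D) fluvial channel — fails on organic content high, rounding high, clast-supported, ripple marks, rip-up clasts (predicts organic content low, not organic content high; predicts rounding low, not rounding high; predicts matrix-supported, not clast-supported)
(E) estuarine fill — organic content high ✗; salt casts ✗; rounding high ✓; clast-supported ✗; ripple marks ✗; rip-up clasts ✓
Every candidate fails on at least one observation.

none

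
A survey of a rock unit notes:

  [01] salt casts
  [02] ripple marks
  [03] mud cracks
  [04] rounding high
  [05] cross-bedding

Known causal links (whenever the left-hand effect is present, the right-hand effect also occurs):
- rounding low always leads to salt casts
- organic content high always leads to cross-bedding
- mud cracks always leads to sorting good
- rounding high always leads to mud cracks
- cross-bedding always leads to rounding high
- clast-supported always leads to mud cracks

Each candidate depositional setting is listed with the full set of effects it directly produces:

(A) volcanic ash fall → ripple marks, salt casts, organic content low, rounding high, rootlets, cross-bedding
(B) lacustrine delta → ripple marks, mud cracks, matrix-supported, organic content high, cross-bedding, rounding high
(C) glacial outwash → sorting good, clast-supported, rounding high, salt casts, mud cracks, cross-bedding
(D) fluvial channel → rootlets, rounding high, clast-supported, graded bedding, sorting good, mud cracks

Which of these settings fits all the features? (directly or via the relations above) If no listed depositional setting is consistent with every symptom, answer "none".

A

Testing each hypothesis:
(A) volcanic ash fall — salt casts +; ripple marks +; mud cracks + (via rounding high → mud cracks); rounding high +; cross-bedding +
(B) lacustrine delta — does not account for salt casts
(C) glacial outwash — salt casts +; ripple marks -; mud cracks +; rounding high +; cross-bedding +
(D) fluvial channel — salt casts -; ripple marks -; mud cracks +; rounding high +; cross-bedding -
Only (A) is consistent with every observation.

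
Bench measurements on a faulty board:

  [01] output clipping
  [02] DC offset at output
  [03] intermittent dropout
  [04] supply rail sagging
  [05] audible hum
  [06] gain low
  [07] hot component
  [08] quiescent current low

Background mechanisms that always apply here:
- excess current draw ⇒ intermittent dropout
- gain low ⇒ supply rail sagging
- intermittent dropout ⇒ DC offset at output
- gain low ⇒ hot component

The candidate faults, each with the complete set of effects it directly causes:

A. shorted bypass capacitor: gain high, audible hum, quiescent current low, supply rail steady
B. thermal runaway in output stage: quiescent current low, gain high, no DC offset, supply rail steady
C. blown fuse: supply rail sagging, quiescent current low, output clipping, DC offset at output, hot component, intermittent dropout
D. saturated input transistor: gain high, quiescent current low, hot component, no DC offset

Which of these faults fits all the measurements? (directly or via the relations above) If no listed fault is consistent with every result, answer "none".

Testing each hypothesis:
(A) shorted bypass capacitor — fails on output clipping, DC offset at output, intermittent dropout, supply rail sagging, gain low, hot component (predicts supply rail steady, not supply rail sagging; predicts gain high, not gain low)
(B) thermal runaway in output stage — output clipping NO; DC offset at output NO; intermittent dropout NO; supply rail sagging NO; audible hum NO; gain low NO; hot component NO; quiescent current low yes
(C) blown fuse — output clipping yes; DC offset at output yes; intermittent dropout yes; supply rail sagging yes; audible hum NO; gain low NO; hot component yes; quiescent current low yes
(D) saturated input transistor — output clipping NO; DC offset at output NO; intermittent dropout NO; supply rail sagging NO; audible hum NO; gain low NO; hot component yes; quiescent current low yes
Every candidate fails on at least one observation.

none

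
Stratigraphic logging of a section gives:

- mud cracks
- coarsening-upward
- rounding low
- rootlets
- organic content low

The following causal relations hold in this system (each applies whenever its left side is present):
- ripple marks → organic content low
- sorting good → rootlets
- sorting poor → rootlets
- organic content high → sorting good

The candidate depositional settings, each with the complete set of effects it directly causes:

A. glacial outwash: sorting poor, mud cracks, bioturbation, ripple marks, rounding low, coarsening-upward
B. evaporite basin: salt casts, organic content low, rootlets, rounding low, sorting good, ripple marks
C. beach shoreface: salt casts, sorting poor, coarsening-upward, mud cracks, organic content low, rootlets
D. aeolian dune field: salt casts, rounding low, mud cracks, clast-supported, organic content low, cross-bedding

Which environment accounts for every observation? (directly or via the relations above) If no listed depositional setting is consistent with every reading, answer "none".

For each candidate, compare predicted effects to what was observed:
(A) glacial outwash — accounts for every observation (rootlets by sorting poor → rootlets)
(B) evaporite basin — mud cracks miss; coarsening-upward miss; rounding low match; rootlets match; organic content low match
(C) beach shoreface — does not account for rounding low
(D) aeolian dune field — mud cracks match; coarsening-upward miss; rounding low match; rootlets miss; organic content low match
Only (A) is consistent with every observation.

A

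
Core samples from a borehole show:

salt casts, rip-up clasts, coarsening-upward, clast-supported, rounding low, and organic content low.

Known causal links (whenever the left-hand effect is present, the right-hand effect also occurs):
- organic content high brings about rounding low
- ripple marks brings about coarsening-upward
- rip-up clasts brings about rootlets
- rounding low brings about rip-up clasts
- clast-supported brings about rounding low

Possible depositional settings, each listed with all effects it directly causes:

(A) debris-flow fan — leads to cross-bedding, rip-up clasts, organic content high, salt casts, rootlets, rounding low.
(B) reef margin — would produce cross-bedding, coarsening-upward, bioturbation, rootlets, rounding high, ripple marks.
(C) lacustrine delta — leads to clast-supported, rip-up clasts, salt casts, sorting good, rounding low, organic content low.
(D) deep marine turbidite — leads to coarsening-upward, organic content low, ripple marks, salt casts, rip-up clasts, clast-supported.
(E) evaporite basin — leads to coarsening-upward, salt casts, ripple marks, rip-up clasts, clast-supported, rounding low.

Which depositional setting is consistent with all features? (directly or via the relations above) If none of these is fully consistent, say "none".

Per-candidate check:
(A) debris-flow fan — salt casts yes; rip-up clasts yes; coarsening-upward NO; clast-supported NO; rounding low yes; organic content low NO
(B) reef margin — salt casts NO; rip-up clasts NO; coarsening-upward yes; clast-supported NO; rounding low NO; organic content low NO
(C) lacustrine delta — does not account for coarsening-upward
(D) deep marine turbidite — salt casts yes; rip-up clasts yes; coarsening-upward yes; clast-supported yes; rounding low yes (by clast-supported → rounding low); organic content low yes
(E) evaporite basin — salt casts yes; rip-up clasts yes; coarsening-upward yes; clast-supported yes; rounding low yes; organic content low NO
Only (D) is consistent with every observation.

D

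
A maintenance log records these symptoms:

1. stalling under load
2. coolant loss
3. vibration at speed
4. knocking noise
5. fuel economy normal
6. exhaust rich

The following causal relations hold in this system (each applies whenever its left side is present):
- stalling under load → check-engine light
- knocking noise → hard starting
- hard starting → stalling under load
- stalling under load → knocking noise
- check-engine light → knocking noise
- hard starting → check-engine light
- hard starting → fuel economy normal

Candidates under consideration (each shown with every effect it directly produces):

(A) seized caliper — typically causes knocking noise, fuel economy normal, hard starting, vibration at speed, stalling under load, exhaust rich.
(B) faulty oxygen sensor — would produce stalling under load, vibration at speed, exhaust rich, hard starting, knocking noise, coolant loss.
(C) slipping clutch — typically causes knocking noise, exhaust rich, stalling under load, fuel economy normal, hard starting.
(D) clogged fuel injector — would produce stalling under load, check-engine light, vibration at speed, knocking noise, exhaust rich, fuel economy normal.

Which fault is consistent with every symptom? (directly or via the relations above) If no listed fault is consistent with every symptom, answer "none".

Checking each candidate against the observations:
(A) seized caliper — stalling under load ✓; coolant loss ✗; vibration at speed ✓; knocking noise ✓; fuel economy normal ✓; exhaust rich ✓
(B) faulty oxygen sensor — accounts for every observation (fuel economy normal via hard starting → fuel economy normal)
(C) slipping clutch — does not account for coolant loss, vibration at speed
(D) clogged fuel injector — stalling under load ✓; coolant loss ✗; vibration at speed ✓; knocking noise ✓; fuel economy normal ✓; exhaust rich ✓
(B) alone accounts for all the evidence.

B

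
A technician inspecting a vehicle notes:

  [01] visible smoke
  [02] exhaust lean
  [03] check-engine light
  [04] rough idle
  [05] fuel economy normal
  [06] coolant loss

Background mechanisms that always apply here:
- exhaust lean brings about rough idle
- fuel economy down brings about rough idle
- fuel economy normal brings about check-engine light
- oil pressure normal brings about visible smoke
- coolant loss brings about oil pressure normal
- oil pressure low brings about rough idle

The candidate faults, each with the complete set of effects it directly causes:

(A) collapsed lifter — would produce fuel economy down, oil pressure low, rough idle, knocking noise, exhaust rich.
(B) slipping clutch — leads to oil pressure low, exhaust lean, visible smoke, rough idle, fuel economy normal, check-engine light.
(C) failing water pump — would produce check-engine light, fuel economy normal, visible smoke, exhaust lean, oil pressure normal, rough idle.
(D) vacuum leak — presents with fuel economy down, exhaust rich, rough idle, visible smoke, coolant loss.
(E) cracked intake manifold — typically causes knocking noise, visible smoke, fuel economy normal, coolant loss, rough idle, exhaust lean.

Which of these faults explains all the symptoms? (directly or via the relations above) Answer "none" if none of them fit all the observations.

Per-candidate check:
(A) collapsed lifter — fails on visible smoke, exhaust lean, check-engine light, fuel economy normal, coolant loss (predicts exhaust rich, not exhaust lean; predicts fuel economy down, not fuel economy normal)
(B) slipping clutch — visible smoke ✓; exhaust lean ✓; check-engine light ✓; rough idle ✓; fuel economy normal ✓; coolant loss ✗
(C) failing water pump — visible smoke ✓; exhaust lean ✓; check-engine light ✓; rough idle ✓; fuel economy normal ✓; coolant loss ✗
(D) vacuum leak — fails on exhaust lean, check-engine light, fuel economy normal (predicts exhaust rich, not exhaust lean; predicts fuel economy down, not fuel economy normal)
(E) cracked intake manifold — visible smoke ✓; exhaust lean ✓; check-engine light ✓ (via fuel economy normal → check-engine light); rough idle ✓; fuel economy normal ✓; coolant loss ✓
Only (E) is consistent with every observation.

E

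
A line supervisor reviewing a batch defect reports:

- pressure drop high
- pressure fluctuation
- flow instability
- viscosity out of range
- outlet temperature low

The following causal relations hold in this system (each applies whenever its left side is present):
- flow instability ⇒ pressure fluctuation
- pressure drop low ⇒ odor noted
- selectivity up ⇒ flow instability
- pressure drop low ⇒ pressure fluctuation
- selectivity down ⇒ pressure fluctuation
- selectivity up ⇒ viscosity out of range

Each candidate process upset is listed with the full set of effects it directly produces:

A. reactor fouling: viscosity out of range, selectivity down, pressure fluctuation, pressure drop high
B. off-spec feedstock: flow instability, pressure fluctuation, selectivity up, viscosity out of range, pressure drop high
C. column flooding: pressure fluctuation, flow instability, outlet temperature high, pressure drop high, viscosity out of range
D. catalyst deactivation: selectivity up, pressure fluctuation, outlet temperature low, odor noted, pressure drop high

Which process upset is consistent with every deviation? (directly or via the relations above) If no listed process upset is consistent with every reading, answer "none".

D

Testing each hypothesis:
(A) reactor fouling — pressure drop high match; pressure fluctuation match; flow instability miss; viscosity out of range match; outlet temperature low miss
(B) off-spec feedstock — does not account for outlet temperature low
(C) column flooding — fails on outlet temperature low (predicts outlet temperature high, not outlet temperature low)
(D) catalyst deactivation — pressure drop high match; pressure fluctuation match; flow instability match (by selectivity up → flow instability); viscosity out of range match (by selectivity up → viscosity out of range); outlet temperature low match
(D) is the only candidate with no mismatches.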